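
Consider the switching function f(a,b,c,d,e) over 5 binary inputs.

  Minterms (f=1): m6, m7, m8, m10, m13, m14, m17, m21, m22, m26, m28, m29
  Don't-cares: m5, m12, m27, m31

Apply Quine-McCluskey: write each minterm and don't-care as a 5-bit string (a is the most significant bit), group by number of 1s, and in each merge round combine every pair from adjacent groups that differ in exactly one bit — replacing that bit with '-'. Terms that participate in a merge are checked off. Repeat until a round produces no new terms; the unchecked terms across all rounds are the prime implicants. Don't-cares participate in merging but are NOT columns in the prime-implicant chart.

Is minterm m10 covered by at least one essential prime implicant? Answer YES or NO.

YES

Round 0: 00101✓ 00110✓ 00111✓ 01000✓ 01010✓ 01100✓ 01101✓ 01110✓ 10001✓ 10101✓ 10110✓ 11010✓ 11011✓ 11100✓ 11101✓ 11111✓
Round 1: -0101✓ -0110 -1010 -1100✓ -1101✓ 0-101✓ 0-110 001-1 0011- 01-00✓ 01-10✓ 010-0✓ 011-0✓ 0110-✓ 1-101✓ 10-01 11-11 1101- 111-1 1110-✓
Round 2: --101 -110- 01--0
PIs = {--101, -0110, -1010, -110-, 0-110, 001-1, 0011-, 01--0, 10-01, 11-11, 1101-, 111-1}
Coverage chart:
  m6: -0110,0-110,0011-
  m7: 001-1,0011-
  m8: 01--0 ←essential
  m10: -1010,01--0
  m13: --101,-110-
  m14: 0-110,01--0
  m17: 10-01 ←essential
  m21: --101,10-01
  m22: -0110 ←essential
  m26: -1010,1101-
  m28: -110- ←essential
  m29: --101,-110-,111-1
Essential: -0110, -110-, 01--0, 10-01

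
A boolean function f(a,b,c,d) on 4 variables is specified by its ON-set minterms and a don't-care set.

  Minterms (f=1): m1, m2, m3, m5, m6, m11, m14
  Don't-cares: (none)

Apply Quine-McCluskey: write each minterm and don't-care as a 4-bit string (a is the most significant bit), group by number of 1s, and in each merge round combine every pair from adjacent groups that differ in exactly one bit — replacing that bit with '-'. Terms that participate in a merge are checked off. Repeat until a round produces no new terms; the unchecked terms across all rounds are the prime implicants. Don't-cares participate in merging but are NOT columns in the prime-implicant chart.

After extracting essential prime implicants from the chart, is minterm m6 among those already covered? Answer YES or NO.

size-2^0 implicants → 0001(✓)  0010(✓)  0011(✓)  0101(✓)  0110(✓)  1011(✓)  1110(✓)
size-2^1 implicants → -011  -110  0-01  0-10  00-1  001-
Unchecked terms (primes): -011, -110, 0-01, 0-10, 00-1, 001-
Minterm coverage:
  m1 ⊆ 0-01,00-1
  m2 ⊆ 0-10,001-
  m3 ⊆ -011,00-1,001-
  m5 ⊆ 0-01 [E]
  m6 ⊆ -110,0-10
  m11 ⊆ -011 [E]
  m14 ⊆ -110 [E]
E = {-011, -110, 0-01}

YES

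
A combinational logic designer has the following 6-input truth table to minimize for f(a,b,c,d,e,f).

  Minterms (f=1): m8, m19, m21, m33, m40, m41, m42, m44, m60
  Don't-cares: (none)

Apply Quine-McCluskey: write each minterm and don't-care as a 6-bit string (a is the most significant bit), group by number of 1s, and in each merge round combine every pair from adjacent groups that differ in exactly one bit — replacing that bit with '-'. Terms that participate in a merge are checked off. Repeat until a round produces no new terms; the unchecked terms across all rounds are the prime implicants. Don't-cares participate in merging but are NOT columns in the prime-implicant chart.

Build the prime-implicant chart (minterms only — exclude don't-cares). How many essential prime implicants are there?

size-2^0 implicants → 001000(✓)  010011  010101  100001(✓)  101000(✓)  101001(✓)  101010(✓)  101100(✓)  111100(✓)
size-2^1 implicants → -01000  1-1100  10-001  101-00  1010-0  10100-
Unchecked terms (primes): -01000, 010011, 010101, 1-1100, 10-001, 101-00, 1010-0, 10100-
Minterm coverage:
  m8 ⊆ -01000 [E]
  m19 ⊆ 010011 [E]
  m21 ⊆ 010101 [E]
  m33 ⊆ 10-001 [E]
  m40 ⊆ -01000,101-00,1010-0,10100-
  m41 ⊆ 10-001,10100-
  m42 ⊆ 1010-0 [E]
  m44 ⊆ 1-1100,101-00
  m60 ⊆ 1-1100 [E]
E = {-01000, 010011, 010101, 1-1100, 10-001, 1010-0}

6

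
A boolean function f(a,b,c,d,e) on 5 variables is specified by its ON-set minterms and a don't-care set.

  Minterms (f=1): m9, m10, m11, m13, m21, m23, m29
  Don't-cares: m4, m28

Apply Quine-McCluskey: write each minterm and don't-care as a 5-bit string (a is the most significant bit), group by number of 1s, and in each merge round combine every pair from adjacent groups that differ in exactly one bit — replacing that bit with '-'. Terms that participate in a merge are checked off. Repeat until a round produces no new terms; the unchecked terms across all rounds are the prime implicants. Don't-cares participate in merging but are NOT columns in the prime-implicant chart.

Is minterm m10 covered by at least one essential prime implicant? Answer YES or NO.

YES

size-2^0 implicants → 00100  01001(✓)  01010(✓)  01011(✓)  01101(✓)  10101(✓)  10111(✓)  11100(✓)  11101(✓)
size-2^1 implicants → -1101  01-01  010-1  0101-  1-101  101-1  1110-
Unchecked terms (primes): -1101, 00100, 01-01, 010-1, 0101-, 1-101, 101-1, 1110-
Minterm coverage:
  m9 ⊆ 01-01,010-1
  m10 ⊆ 0101- [E]
  m11 ⊆ 010-1,0101-
  m13 ⊆ -1101,01-01
  m21 ⊆ 1-101,101-1
  m23 ⊆ 101-1 [E]
  m29 ⊆ -1101,1-101,1110-
E = {0101-, 101-1}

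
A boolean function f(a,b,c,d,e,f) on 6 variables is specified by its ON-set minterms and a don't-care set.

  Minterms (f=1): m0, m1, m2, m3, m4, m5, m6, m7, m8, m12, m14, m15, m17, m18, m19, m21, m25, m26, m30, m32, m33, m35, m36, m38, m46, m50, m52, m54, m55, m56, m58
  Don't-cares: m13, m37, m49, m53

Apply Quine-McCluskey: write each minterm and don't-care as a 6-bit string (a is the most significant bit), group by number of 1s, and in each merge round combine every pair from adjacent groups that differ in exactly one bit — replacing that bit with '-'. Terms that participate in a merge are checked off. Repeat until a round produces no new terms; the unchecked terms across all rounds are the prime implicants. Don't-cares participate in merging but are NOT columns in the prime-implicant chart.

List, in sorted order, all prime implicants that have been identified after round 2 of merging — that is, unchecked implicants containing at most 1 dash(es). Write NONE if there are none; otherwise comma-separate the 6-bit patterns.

0-1110, 01-001, 011-10, 110-10, 1110-0

[col 0] 000000*, 000001*, 000010*, 000011*, 000100*, 000101*, 000110*, 000111*, 001000*, 001100*, 001101*, 001110*, 001111*, 010001*, 010010*, 010011*, 010101*, 011001*, 011010*, 011110*, 100000*, 100001*, 100011*, 100100*, 100101*, 100110*, 101110*, 110001*, 110010*, 110100*, 110101*, 110110*, 110111*, 111000*, 111010*
[col 1] -00000*, -00001*, -00011*, -00100*, -00101*, -00110*, -01110*, -10001*, -10010*, -10101*, -11010*, 0-0001*, 0-0010*, 0-0011*, 0-0101*, 0-1110, 00-000*, 00-100*, 00-101*, 00-110*, 00-111*, 000-00*, 000-01*, 000-10*, 000-11*, 0000-0*, 0000-1*, 00000-*, 00001-*, 0001-0*, 0001-1*, 00010-*, 00011-*, 001-00*, 0011-0*, 0011-1*, 00110-*, 00111-*, 01-001, 01-010*, 010-01*, 0100-1*, 01001-*, 011-10, 1-0001*, 1-0100*, 1-0101*, 1-0110*, 10-110*, 100-00*, 100-01*, 1000-1*, 10000-*, 1001-0*, 10010-*, 11-010*, 110-01*, 110-10, 1101-0*, 1101-1*, 11010-*, 11011-*, 1110-0
[col 2] --0001*, --0101*, -0-110, -00-00*, -00-01*, -000-1, -0000-*, -001-0, -0010-*, -1-010, -10-01*, 0-0-01*, 0-00-1, 0-001-, 00--00, 00-1-0*, 00-1-1*, 00-10-*, 00-11-*, 000--0*, 000--1*, 000-0-*, 000-1-*, 0000--*, 0001--*, 0011--*, 1-0-01*, 1-01-0, 1-010-, 100-0-*, 1101--
[col 3] --0-01, -00-0-, 00-1--, 000---
Prime implicants: --0-01, -0-110, -00-0-, -000-1, -001-0, -1-010, 0-00-1, 0-001-, 0-1110, 00--00, 00-1--, 000---, 01-001, 011-10, 1-01-0, 1-010-, 110-10, 1101--, 1110-0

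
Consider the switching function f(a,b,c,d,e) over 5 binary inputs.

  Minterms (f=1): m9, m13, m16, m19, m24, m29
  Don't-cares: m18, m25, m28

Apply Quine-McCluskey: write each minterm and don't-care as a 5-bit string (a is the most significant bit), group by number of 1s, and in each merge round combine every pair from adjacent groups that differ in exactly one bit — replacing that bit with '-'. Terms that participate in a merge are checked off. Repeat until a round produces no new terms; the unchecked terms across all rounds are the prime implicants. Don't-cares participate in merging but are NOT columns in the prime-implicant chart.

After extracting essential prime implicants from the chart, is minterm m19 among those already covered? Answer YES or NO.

Round 0: 01001✓ 01101✓ 10000✓ 10010✓ 10011✓ 11000✓ 11001✓ 11100✓ 11101✓
Round 1: -1001✓ -1101✓ 01-01✓ 1-000 100-0 1001- 11-00✓ 11-01✓ 1100-✓ 1110-✓
Round 2: -1-01 11-0-
PIs = {-1-01, 1-000, 100-0, 1001-, 11-0-}
Coverage chart:
  m9: -1-01 ←essential
  m13: -1-01 ←essential
  m16: 1-000,100-0
  m19: 1001- ←essential
  m24: 1-000,11-0-
  m29: -1-01,11-0-
Essential: -1-01, 1001-

YES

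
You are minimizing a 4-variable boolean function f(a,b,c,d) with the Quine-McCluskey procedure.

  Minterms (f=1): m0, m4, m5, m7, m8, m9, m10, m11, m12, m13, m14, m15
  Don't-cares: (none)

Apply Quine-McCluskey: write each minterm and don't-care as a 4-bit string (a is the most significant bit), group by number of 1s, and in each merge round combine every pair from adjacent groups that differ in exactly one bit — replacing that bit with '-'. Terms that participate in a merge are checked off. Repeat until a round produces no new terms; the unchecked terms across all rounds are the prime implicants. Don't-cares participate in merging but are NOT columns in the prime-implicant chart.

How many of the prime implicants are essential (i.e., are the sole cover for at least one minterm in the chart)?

3

Round 0: 0000✓ 0100✓ 0101✓ 0111✓ 1000✓ 1001✓ 1010✓ 1011✓ 1100✓ 1101✓ 1110✓ 1111✓
Round 1: -000✓ -100✓ -101✓ -111✓ 0-00✓ 01-1✓ 010-✓ 1-00✓ 1-01✓ 1-10✓ 1-11✓ 10-0✓ 10-1✓ 100-✓ 101-✓ 11-0✓ 11-1✓ 110-✓ 111-✓
Round 2: --00 -1-1 -10- 1--0✓ 1--1✓ 1-0-✓ 1-1-✓ 10--✓ 11--✓
Round 3: 1---
PIs = {--00, -1-1, -10-, 1---}
Coverage chart:
  m0: --00 ←essential
  m4: --00,-10-
  m5: -1-1,-10-
  m7: -1-1 ←essential
  m8: --00,1---
  m9: 1--- ←essential
  m10: 1--- ←essential
  m11: 1--- ←essential
  m12: --00,-10-,1---
  m13: -1-1,-10-,1---
  m14: 1--- ←essential
  m15: -1-1,1---
Essential: --00, -1-1, 1---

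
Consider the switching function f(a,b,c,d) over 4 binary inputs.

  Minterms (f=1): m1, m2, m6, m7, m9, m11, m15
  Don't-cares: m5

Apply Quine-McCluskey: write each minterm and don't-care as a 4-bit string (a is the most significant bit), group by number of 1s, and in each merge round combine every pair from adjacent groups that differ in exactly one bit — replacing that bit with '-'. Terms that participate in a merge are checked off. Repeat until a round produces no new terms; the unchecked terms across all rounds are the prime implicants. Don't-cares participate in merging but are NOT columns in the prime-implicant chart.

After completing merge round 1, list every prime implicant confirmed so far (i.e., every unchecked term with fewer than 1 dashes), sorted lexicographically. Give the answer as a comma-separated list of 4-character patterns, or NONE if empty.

size-2^0 implicants → 0001(✓)  0010(✓)  0101(✓)  0110(✓)  0111(✓)  1001(✓)  1011(✓)  1111(✓)
size-2^1 implicants → -001  -111  0-01  0-10  01-1  011-  1-11  10-1
Unchecked terms (primes): -001, -111, 0-01, 0-10, 01-1, 011-, 1-11, 10-1

NONE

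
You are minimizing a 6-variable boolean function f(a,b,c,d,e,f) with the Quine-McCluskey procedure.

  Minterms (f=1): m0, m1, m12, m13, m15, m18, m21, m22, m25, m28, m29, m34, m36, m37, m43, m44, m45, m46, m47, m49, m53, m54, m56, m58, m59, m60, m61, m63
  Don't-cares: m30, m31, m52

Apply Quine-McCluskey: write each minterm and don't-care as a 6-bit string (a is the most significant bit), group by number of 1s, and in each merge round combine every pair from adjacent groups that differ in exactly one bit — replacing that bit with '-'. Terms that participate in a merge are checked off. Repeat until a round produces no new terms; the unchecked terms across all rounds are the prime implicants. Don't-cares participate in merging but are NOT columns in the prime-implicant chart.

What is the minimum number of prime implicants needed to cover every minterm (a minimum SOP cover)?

13

size-2^0 implicants → 000000(✓)  000001(✓)  001100(✓)  001101(✓)  001111(✓)  010010(✓)  010101(✓)  010110(✓)  011001(✓)  011100(✓)  011101(✓)  011110(✓)  011111(✓)  100010  100100(✓)  100101(✓)  101011(✓)  101100(✓)  101101(✓)  101110(✓)  101111(✓)  110001(✓)  110100(✓)  110101(✓)  110110(✓)  111000(✓)  111010(✓)  111011(✓)  111100(✓)  111101(✓)  111111(✓)
size-2^1 implicants → -01100(✓)  -01101(✓)  -01111(✓)  -10101(✓)  -10110  -11100(✓)  -11101(✓)  -11111(✓)  0-1100(✓)  0-1101(✓)  0-1111(✓)  00000-  0011-1(✓)  00110-(✓)  01-101(✓)  01-110  010-10  011-01  0111-0(✓)  0111-1(✓)  01110-(✓)  01111-(✓)  1-0100(✓)  1-0101(✓)  1-1011(✓)  1-1100(✓)  1-1101(✓)  1-1111(✓)  10-100(✓)  10-101(✓)  10010-(✓)  101-11(✓)  1011-0(✓)  1011-1(✓)  10110-(✓)  10111-(✓)  11-100(✓)  11-101(✓)  110-01  1101-0  11010-(✓)  111-00  111-11(✓)  1110-0  11101-  1111-1(✓)  11110-(✓)
size-2^2 implicants → --1100(✓)  --1101(✓)  --1111(✓)  -011-1(✓)  -0110-(✓)  -1-101  -111-1(✓)  -1110-(✓)  0-11-1(✓)  0-110-(✓)  0111--  1--100(✓)  1--101(✓)  1-010-(✓)  1-1-11  1-11-1(✓)  1-110-(✓)  10-10-(✓)  1011--  11-10-(✓)
size-2^3 implicants → --11-1  --110-  1--10-
Unchecked terms (primes): --11-1, --110-, -1-101, -10110, 00000-, 01-110, 010-10, 011-01, 0111--, 1--10-, 1-1-11, 100010, 1011--, 110-01, 1101-0, 111-00, 1110-0, 11101-
Minterm coverage:
  m0 ⊆ 00000- [E]
  m1 ⊆ 00000- [E]
  m12 ⊆ --110- [E]
  m13 ⊆ --11-1,--110-
  m15 ⊆ --11-1 [E]
  m18 ⊆ 010-10 [E]
  m21 ⊆ -1-101 [E]
  m22 ⊆ -10110,01-110,010-10
  m25 ⊆ 011-01 [E]
  m28 ⊆ --110-,0111--
  m29 ⊆ --11-1,--110-,-1-101,011-01,0111--
  m34 ⊆ 100010 [E]
  m36 ⊆ 1--10- [E]
  m37 ⊆ 1--10- [E]
  m43 ⊆ 1-1-11 [E]
  m44 ⊆ --110-,1--10-,1011--
  m45 ⊆ --11-1,--110-,1--10-,1011--
  m46 ⊆ 1011-- [E]
  m47 ⊆ --11-1,1-1-11,1011--
  m49 ⊆ 110-01 [E]
  m53 ⊆ -1-101,1--10-,110-01
  m54 ⊆ -10110,1101-0
  m56 ⊆ 111-00,1110-0
  m58 ⊆ 1110-0,11101-
  m59 ⊆ 1-1-11,11101-
  m60 ⊆ --110-,1--10-,111-00
  m61 ⊆ --11-1,--110-,-1-101,1--10-
  m63 ⊆ --11-1,1-1-11
E = {--11-1, --110-, -1-101, 00000-, 010-10, 011-01, 1--10-, 1-1-11, 100010, 1011--, 110-01}
Petrick residual → -10110, 1110-0
Cover = cdf + cde' + bde'f + bc'def' + a'b'c'd'e' + a'bc'ef' + a'bce'f + ade' + acef + ab'c'd'ef' + ab'cd + abc'e'f + abcd'f'  |cover|=13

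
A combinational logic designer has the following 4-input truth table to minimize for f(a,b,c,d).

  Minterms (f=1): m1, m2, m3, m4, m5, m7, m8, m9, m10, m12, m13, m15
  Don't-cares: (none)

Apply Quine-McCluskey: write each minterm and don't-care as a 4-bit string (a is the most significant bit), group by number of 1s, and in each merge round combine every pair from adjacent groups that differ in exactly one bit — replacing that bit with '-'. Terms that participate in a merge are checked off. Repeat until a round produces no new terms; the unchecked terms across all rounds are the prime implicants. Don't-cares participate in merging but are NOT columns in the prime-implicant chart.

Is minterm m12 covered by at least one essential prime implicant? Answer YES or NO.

YES

[col 0] 0001*, 0010*, 0011*, 0100*, 0101*, 0111*, 1000*, 1001*, 1010*, 1100*, 1101*, 1111*
[col 1] -001*, -010, -100*, -101*, -111*, 0-01*, 0-11*, 00-1*, 001-, 01-1*, 010-*, 1-00*, 1-01*, 10-0, 100-*, 11-1*, 110-*
[col 2] --01, -1-1, -10-, 0--1, 1-0-
Prime implicants: --01, -010, -1-1, -10-, 0--1, 001-, 1-0-, 10-0
PI chart (minterm → PIs covering it):
  1 | --01,0--1
  2 | -010,001-
  3 | 0--1,001-
  4 | -10-  (sole → essential)
  5 | --01,-1-1,-10-,0--1
  7 | -1-1,0--1
  8 | 1-0-,10-0
  9 | --01,1-0-
  10 | -010,10-0
  12 | -10-,1-0-
  13 | --01,-1-1,-10-,1-0-
  15 | -1-1  (sole → essential)
Essential prime implicants: -1-1, -10-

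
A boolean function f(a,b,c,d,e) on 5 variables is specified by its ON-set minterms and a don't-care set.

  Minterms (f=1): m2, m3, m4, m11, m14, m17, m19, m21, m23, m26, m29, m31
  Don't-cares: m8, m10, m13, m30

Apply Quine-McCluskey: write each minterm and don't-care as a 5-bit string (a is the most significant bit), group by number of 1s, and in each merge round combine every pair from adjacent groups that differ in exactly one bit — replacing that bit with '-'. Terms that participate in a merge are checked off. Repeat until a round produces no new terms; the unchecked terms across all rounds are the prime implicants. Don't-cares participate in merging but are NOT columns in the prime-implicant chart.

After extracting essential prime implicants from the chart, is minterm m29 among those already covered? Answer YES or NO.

NO

[col 0] 00010*, 00011*, 00100, 01000*, 01010*, 01011*, 01101*, 01110*, 10001*, 10011*, 10101*, 10111*, 11010*, 11101*, 11110*, 11111*
[col 1] -0011, -1010*, -1101, -1110*, 0-010*, 0-011*, 0001-*, 01-10*, 010-0, 0101-*, 1-101*, 1-111*, 10-01*, 10-11*, 100-1*, 101-1*, 11-10*, 111-1*, 1111-
[col 2] -1-10, 0-01-, 1-1-1, 10--1
Prime implicants: -0011, -1-10, -1101, 0-01-, 00100, 010-0, 1-1-1, 10--1, 1111-
PI chart (minterm → PIs covering it):
  2 | 0-01-  (sole → essential)
  3 | -0011,0-01-
  4 | 00100  (sole → essential)
  11 | 0-01-  (sole → essential)
  14 | -1-10  (sole → essential)
  17 | 10--1  (sole → essential)
  19 | -0011,10--1
  21 | 1-1-1,10--1
  23 | 1-1-1,10--1
  26 | -1-10  (sole → essential)
  29 | -1101,1-1-1
  31 | 1-1-1,1111-
Essential prime implicants: -1-10, 0-01-, 00100, 10--1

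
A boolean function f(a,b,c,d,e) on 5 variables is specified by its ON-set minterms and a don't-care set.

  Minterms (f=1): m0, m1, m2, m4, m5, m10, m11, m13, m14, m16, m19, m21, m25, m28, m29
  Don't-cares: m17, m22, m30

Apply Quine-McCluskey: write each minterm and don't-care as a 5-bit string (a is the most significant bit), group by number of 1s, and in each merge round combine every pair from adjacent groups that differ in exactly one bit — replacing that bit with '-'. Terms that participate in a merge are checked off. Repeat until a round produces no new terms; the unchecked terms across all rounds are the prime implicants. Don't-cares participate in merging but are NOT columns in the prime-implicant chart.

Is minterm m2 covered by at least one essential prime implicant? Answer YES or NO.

NO

[col 0] 00000*, 00001*, 00010*, 00100*, 00101*, 01010*, 01011*, 01101*, 01110*, 10000*, 10001*, 10011*, 10101*, 10110*, 11001*, 11100*, 11101*, 11110*
[col 1] -0000*, -0001*, -0101*, -1101*, -1110, 0-010, 0-101*, 00-00*, 00-01*, 000-0, 0000-*, 0010-*, 01-10, 0101-, 1-001*, 1-101*, 1-110, 10-01*, 100-1, 1000-*, 11-01*, 111-0, 1110-
[col 2] --101, -0-01, -000-, 00-0-, 1--01
Prime implicants: --101, -0-01, -000-, -1110, 0-010, 00-0-, 000-0, 01-10, 0101-, 1--01, 1-110, 100-1, 111-0, 1110-
PI chart (minterm → PIs covering it):
  0 | -000-,00-0-,000-0
  1 | -0-01,-000-,00-0-
  2 | 0-010,000-0
  4 | 00-0-  (sole → essential)
  5 | --101,-0-01,00-0-
  10 | 0-010,01-10,0101-
  11 | 0101-  (sole → essential)
  13 | --101  (sole → essential)
  14 | -1110,01-10
  16 | -000-  (sole → essential)
  19 | 100-1  (sole → essential)
  21 | --101,-0-01,1--01
  25 | 1--01  (sole → essential)
  28 | 111-0,1110-
  29 | --101,1--01,1110-
Essential prime implicants: --101, -000-, 00-0-, 0101-, 1--01, 100-1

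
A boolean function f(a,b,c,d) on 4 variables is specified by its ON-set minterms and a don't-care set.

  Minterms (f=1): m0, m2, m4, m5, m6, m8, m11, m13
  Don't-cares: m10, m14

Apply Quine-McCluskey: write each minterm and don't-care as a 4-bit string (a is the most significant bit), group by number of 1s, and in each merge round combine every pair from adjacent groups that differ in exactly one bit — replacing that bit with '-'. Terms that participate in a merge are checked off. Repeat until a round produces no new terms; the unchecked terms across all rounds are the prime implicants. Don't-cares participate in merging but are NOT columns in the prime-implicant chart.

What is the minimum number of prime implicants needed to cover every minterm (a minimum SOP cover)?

[col 0] 0000*, 0010*, 0100*, 0101*, 0110*, 1000*, 1010*, 1011*, 1101*, 1110*
[col 1] -000*, -010*, -101, -110*, 0-00*, 0-10*, 00-0*, 01-0*, 010-, 1-10*, 10-0*, 101-
[col 2] --10, -0-0, 0--0
Prime implicants: --10, -0-0, -101, 0--0, 010-, 101-
PI chart (minterm → PIs covering it):
  0 | -0-0,0--0
  2 | --10,-0-0,0--0
  4 | 0--0,010-
  5 | -101,010-
  6 | --10,0--0
  8 | -0-0  (sole → essential)
  11 | 101-  (sole → essential)
  13 | -101  (sole → essential)
Essential prime implicants: -0-0, -101, 101-
Petrick residual → 0--0
Minimum SOP uses 4 PIs: b'd' + bc'd + a'd' + ab'c

4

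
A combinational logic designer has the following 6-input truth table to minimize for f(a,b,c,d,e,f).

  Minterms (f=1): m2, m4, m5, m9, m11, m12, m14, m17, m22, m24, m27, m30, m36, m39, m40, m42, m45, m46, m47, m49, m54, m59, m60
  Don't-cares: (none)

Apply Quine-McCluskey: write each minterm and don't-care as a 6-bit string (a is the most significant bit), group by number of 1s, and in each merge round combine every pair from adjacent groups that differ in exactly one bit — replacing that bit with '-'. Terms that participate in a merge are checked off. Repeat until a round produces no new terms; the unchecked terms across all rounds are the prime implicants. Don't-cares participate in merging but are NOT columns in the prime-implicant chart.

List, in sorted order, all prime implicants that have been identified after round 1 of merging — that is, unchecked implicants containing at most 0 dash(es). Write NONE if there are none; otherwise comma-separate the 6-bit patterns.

Round 0: 000010 000100✓ 000101✓ 001001✓ 001011✓ 001100✓ 001110✓ 010001✓ 010110✓ 011000 011011✓ 011110✓ 100100✓ 100111✓ 101000✓ 101010✓ 101101✓ 101110✓ 101111✓ 110001✓ 110110✓ 111011✓ 111100
Round 1: -00100 -01110 -10001 -10110 -11011 0-1011 0-1110 00-100 00010- 0010-1 0011-0 01-110 10-111 101-10 1010-0 1011-1 10111-
PIs = {-00100, -01110, -10001, -10110, -11011, 0-1011, 0-1110, 00-100, 000010, 00010-, 0010-1, 0011-0, 01-110, 011000, 10-111, 101-10, 1010-0, 1011-1, 10111-, 111100}

000010, 011000, 111100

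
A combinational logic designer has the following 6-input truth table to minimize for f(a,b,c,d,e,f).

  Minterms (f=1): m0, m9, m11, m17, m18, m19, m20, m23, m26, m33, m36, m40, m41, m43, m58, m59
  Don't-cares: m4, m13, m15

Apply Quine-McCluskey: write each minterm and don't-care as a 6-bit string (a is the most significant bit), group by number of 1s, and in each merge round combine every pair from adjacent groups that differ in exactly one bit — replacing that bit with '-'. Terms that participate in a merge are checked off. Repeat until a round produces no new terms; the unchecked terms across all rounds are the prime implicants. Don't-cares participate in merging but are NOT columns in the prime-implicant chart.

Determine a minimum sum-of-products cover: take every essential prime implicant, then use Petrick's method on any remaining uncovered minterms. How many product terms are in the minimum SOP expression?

[col 0] 000000*, 000100*, 001001*, 001011*, 001101*, 001111*, 010001*, 010010*, 010011*, 010100*, 010111*, 011010*, 100001*, 100100*, 101000*, 101001*, 101011*, 111010*, 111011*
[col 1] -00100, -01001*, -01011*, -11010, 0-0100, 000-00, 001-01*, 001-11*, 0010-1*, 0011-1*, 01-010, 010-11, 0100-1, 01001-, 1-1011, 10-001, 1010-1*, 10100-, 11101-
[col 2] -010-1, 001--1
Prime implicants: -00100, -010-1, -11010, 0-0100, 000-00, 001--1, 01-010, 010-11, 0100-1, 01001-, 1-1011, 10-001, 10100-, 11101-
PI chart (minterm → PIs covering it):
  0 | 000-00  (sole → essential)
  9 | -010-1,001--1
  11 | -010-1,001--1
  17 | 0100-1  (sole → essential)
  18 | 01-010,01001-
  19 | 010-11,0100-1,01001-
  20 | 0-0100  (sole → essential)
  23 | 010-11  (sole → essential)
  26 | -11010,01-010
  33 | 10-001  (sole → essential)
  36 | -00100  (sole → essential)
  40 | 10100-  (sole → essential)
  41 | -010-1,10-001,10100-
  43 | -010-1,1-1011
  58 | -11010,11101-
  59 | 1-1011,11101-
Essential prime implicants: -00100, 0-0100, 000-00, 010-11, 0100-1, 10-001, 10100-
Petrick residual → -010-1, 01-010, 11101-
Minimum SOP uses 10 PIs: b'c'de'f' + b'cd'f + a'c'de'f' + a'b'c'e'f' + a'bd'ef' + a'bc'ef + a'bc'd'f + ab'd'e'f + ab'cd'e' + abcd'e

10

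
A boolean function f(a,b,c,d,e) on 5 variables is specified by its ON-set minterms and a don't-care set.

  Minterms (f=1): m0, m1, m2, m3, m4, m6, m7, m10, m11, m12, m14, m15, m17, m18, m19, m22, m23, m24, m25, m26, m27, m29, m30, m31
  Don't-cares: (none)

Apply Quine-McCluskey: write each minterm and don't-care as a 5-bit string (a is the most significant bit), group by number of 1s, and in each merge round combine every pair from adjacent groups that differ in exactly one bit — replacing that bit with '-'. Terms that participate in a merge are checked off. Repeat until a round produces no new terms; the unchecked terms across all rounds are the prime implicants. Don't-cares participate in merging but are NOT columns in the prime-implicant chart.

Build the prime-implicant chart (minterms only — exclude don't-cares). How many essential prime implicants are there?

4

size-2^0 implicants → 00000(✓)  00001(✓)  00010(✓)  00011(✓)  00100(✓)  00110(✓)  00111(✓)  01010(✓)  01011(✓)  01100(✓)  01110(✓)  01111(✓)  10001(✓)  10010(✓)  10011(✓)  10110(✓)  10111(✓)  11000(✓)  11001(✓)  11010(✓)  11011(✓)  11101(✓)  11110(✓)  11111(✓)
size-2^1 implicants → -0001(✓)  -0010(✓)  -0011(✓)  -0110(✓)  -0111(✓)  -1010(✓)  -1011(✓)  -1110(✓)  -1111(✓)  0-010(✓)  0-011(✓)  0-100(✓)  0-110(✓)  0-111(✓)  00-00(✓)  00-10(✓)  00-11(✓)  000-0(✓)  000-1(✓)  0000-(✓)  0001-(✓)  001-0(✓)  0011-(✓)  01-10(✓)  01-11(✓)  0101-(✓)  011-0(✓)  0111-(✓)  1-001(✓)  1-010(✓)  1-011(✓)  1-110(✓)  1-111(✓)  10-10(✓)  10-11(✓)  100-1(✓)  1001-(✓)  1011-(✓)  11-01(✓)  11-10(✓)  11-11(✓)  110-0(✓)  110-1(✓)  1100-(✓)  1101-(✓)  111-1(✓)  1111-(✓)
size-2^2 implicants → --010(✓)  --011(✓)  --110(✓)  --111(✓)  -0-10(✓)  -0-11(✓)  -00-1  -001-(✓)  -011-(✓)  -1-10(✓)  -1-11(✓)  -101-(✓)  -111-(✓)  0--10(✓)  0--11(✓)  0-01-(✓)  0-1-0  0-11-(✓)  00--0  00-1-(✓)  000--  01-1-(✓)  1--10(✓)  1--11(✓)  1-0-1  1-01-(✓)  1-11-(✓)  10-1-(✓)  11--1  11-1-(✓)  110--
size-2^3 implicants → ---10(✓)  ---11(✓)  --01-(✓)  --11-(✓)  -0-1-(✓)  -1-1-(✓)  0--1-(✓)  1--1-(✓)
size-2^4 implicants → ---1-
Unchecked terms (primes): ---1-, -00-1, 0-1-0, 00--0, 000--, 1-0-1, 11--1, 110--
Minterm coverage:
  m0 ⊆ 00--0,000--
  m1 ⊆ -00-1,000--
  m2 ⊆ ---1-,00--0,000--
  m3 ⊆ ---1-,-00-1,000--
  m4 ⊆ 0-1-0,00--0
  m6 ⊆ ---1-,0-1-0,00--0
  m7 ⊆ ---1- [E]
  m10 ⊆ ---1- [E]
  m11 ⊆ ---1- [E]
  m12 ⊆ 0-1-0 [E]
  m14 ⊆ ---1-,0-1-0
  m15 ⊆ ---1- [E]
  m17 ⊆ -00-1,1-0-1
  m18 ⊆ ---1- [E]
  m19 ⊆ ---1-,-00-1,1-0-1
  m22 ⊆ ---1- [E]
  m23 ⊆ ---1- [E]
  m24 ⊆ 110-- [E]
  m25 ⊆ 1-0-1,11--1,110--
  m26 ⊆ ---1-,110--
  m27 ⊆ ---1-,1-0-1,11--1,110--
  m29 ⊆ 11--1 [E]
  m30 ⊆ ---1- [E]
  m31 ⊆ ---1-,11--1
E = {---1-, 0-1-0, 11--1, 110--}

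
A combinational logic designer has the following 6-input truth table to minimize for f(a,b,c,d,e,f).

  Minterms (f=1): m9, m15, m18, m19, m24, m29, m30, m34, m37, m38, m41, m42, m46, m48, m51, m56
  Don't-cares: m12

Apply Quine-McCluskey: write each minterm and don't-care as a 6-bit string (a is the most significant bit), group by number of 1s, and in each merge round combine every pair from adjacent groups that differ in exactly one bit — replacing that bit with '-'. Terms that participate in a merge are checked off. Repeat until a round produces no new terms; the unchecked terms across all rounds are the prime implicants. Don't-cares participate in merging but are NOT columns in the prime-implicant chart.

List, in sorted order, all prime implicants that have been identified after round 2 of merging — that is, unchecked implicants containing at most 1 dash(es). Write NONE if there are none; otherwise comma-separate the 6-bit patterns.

-01001, -10011, -11000, 001100, 001111, 01001-, 011101, 011110, 100101, 11-000

Round 0: 001001✓ 001100 001111 010010✓ 010011✓ 011000✓ 011101 011110 100010✓ 100101 100110✓ 101001✓ 101010✓ 101110✓ 110000✓ 110011✓ 111000✓
Round 1: -01001 -10011 -11000 01001- 10-010✓ 10-110✓ 100-10✓ 101-10✓ 11-000
Round 2: 10--10
PIs = {-01001, -10011, -11000, 001100, 001111, 01001-, 011101, 011110, 10--10, 100101, 11-000}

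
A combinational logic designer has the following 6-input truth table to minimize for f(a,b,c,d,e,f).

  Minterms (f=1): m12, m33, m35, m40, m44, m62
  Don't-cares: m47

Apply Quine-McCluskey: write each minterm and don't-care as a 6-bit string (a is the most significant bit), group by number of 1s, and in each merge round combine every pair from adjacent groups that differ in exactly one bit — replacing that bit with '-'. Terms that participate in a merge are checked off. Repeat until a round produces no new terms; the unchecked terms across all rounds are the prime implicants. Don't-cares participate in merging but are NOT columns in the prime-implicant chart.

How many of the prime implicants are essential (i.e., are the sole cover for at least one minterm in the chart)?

4

Round 0: 001100✓ 100001✓ 100011✓ 101000✓ 101100✓ 101111 111110
Round 1: -01100 1000-1 101-00
PIs = {-01100, 1000-1, 101-00, 101111, 111110}
Coverage chart:
  m12: -01100 ←essential
  m33: 1000-1 ←essential
  m35: 1000-1 ←essential
  m40: 101-00 ←essential
  m44: -01100,101-00
  m62: 111110 ←essential
Essential: -01100, 1000-1, 101-00, 111110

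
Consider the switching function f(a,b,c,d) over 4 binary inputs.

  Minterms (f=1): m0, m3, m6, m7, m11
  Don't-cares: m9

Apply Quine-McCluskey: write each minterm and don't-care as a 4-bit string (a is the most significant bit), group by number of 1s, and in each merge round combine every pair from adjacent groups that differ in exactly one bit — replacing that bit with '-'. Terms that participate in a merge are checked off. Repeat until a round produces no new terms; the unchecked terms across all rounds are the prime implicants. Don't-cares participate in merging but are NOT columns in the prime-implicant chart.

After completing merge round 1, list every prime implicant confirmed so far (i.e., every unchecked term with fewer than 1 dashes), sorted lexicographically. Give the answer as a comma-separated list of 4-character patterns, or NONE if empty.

0000

Round 0: 0000 0011✓ 0110✓ 0111✓ 1001✓ 1011✓
Round 1: -011 0-11 011- 10-1
PIs = {-011, 0-11, 0000, 011-, 10-1}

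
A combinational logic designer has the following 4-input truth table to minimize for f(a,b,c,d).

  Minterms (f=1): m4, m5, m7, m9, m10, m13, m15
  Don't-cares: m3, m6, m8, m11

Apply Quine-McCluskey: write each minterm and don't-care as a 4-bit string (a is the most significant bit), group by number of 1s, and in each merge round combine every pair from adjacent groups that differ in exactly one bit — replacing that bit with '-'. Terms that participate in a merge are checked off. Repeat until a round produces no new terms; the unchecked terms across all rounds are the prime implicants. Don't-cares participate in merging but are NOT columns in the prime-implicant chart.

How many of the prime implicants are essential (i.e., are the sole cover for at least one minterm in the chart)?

size-2^0 implicants → 0011(✓)  0100(✓)  0101(✓)  0110(✓)  0111(✓)  1000(✓)  1001(✓)  1010(✓)  1011(✓)  1101(✓)  1111(✓)
size-2^1 implicants → -011(✓)  -101(✓)  -111(✓)  0-11(✓)  01-0(✓)  01-1(✓)  010-(✓)  011-(✓)  1-01(✓)  1-11(✓)  10-0(✓)  10-1(✓)  100-(✓)  101-(✓)  11-1(✓)
size-2^2 implicants → --11  -1-1  01--  1--1  10--
Unchecked terms (primes): --11, -1-1, 01--, 1--1, 10--
Minterm coverage:
  m4 ⊆ 01-- [E]
  m5 ⊆ -1-1,01--
  m7 ⊆ --11,-1-1,01--
  m9 ⊆ 1--1,10--
  m10 ⊆ 10-- [E]
  m13 ⊆ -1-1,1--1
  m15 ⊆ --11,-1-1,1--1
E = {01--, 10--}

2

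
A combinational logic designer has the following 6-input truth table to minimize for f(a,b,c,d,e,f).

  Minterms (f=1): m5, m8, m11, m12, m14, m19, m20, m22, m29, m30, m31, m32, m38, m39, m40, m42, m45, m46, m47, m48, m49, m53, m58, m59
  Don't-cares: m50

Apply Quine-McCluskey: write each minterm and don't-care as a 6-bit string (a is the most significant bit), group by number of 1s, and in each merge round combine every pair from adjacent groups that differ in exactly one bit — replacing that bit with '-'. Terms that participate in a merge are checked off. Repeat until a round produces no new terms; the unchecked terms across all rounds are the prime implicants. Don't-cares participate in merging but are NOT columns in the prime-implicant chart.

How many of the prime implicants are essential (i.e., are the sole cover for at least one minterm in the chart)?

size-2^0 implicants → 000101  001000(✓)  001011  001100(✓)  001110(✓)  010011  010100(✓)  010110(✓)  011101(✓)  011110(✓)  011111(✓)  100000(✓)  100110(✓)  100111(✓)  101000(✓)  101010(✓)  101101(✓)  101110(✓)  101111(✓)  110000(✓)  110001(✓)  110010(✓)  110101(✓)  111010(✓)  111011(✓)
size-2^1 implicants → -01000  -01110  0-1110  001-00  0011-0  01-110  0101-0  0111-1  01111-  1-0000  1-1010  10-000  10-110(✓)  10-111(✓)  10011-(✓)  101-10  1010-0  1011-1  10111-(✓)  11-010  110-01  1100-0  11000-  11101-
size-2^2 implicants → 10-11-
Unchecked terms (primes): -01000, -01110, 0-1110, 000101, 001-00, 001011, 0011-0, 01-110, 010011, 0101-0, 0111-1, 01111-, 1-0000, 1-1010, 10-000, 10-11-, 101-10, 1010-0, 1011-1, 11-010, 110-01, 1100-0, 11000-, 11101-
Minterm coverage:
  m5 ⊆ 000101 [E]
  m8 ⊆ -01000,001-00
  m11 ⊆ 001011 [E]
  m12 ⊆ 001-00,0011-0
  m14 ⊆ -01110,0-1110,0011-0
  m19 ⊆ 010011 [E]
  m20 ⊆ 0101-0 [E]
  m22 ⊆ 01-110,0101-0
  m29 ⊆ 0111-1 [E]
  m30 ⊆ 0-1110,01-110,01111-
  m31 ⊆ 0111-1,01111-
  m32 ⊆ 1-0000,10-000
  m38 ⊆ 10-11- [E]
  m39 ⊆ 10-11- [E]
  m40 ⊆ -01000,10-000,1010-0
  m42 ⊆ 1-1010,101-10,1010-0
  m45 ⊆ 1011-1 [E]
  m46 ⊆ -01110,10-11-,101-10
  m47 ⊆ 10-11-,1011-1
  m48 ⊆ 1-0000,1100-0,11000-
  m49 ⊆ 110-01,11000-
  m53 ⊆ 110-01 [E]
  m58 ⊆ 1-1010,11-010,11101-
  m59 ⊆ 11101- [E]
E = {000101, 001011, 010011, 0101-0, 0111-1, 10-11-, 1011-1, 110-01, 11101-}

9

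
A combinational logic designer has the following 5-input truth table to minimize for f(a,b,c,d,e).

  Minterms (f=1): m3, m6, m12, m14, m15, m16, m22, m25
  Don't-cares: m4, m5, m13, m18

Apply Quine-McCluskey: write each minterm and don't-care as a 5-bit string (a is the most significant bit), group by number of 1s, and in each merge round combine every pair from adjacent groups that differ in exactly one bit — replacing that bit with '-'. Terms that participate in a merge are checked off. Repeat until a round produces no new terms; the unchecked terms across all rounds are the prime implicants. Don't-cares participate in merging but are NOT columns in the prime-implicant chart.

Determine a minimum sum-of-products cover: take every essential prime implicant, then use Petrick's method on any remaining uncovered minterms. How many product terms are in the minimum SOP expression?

[col 0] 00011, 00100*, 00101*, 00110*, 01100*, 01101*, 01110*, 01111*, 10000*, 10010*, 10110*, 11001
[col 1] -0110, 0-100*, 0-101*, 0-110*, 001-0*, 0010-*, 011-0*, 011-1*, 0110-*, 0111-*, 10-10, 100-0
[col 2] 0-1-0, 0-10-, 011--
Prime implicants: -0110, 0-1-0, 0-10-, 00011, 011--, 10-10, 100-0, 11001
PI chart (minterm → PIs covering it):
  3 | 00011  (sole → essential)
  6 | -0110,0-1-0
  12 | 0-1-0,0-10-,011--
  14 | 0-1-0,011--
  15 | 011--  (sole → essential)
  16 | 100-0  (sole → essential)
  22 | -0110,10-10
  25 | 11001  (sole → essential)
Essential prime implicants: 00011, 011--, 100-0, 11001
Petrick residual → -0110
Minimum SOP uses 5 PIs: b'cde' + a'b'c'de + a'bc + ab'c'e' + abc'd'e

5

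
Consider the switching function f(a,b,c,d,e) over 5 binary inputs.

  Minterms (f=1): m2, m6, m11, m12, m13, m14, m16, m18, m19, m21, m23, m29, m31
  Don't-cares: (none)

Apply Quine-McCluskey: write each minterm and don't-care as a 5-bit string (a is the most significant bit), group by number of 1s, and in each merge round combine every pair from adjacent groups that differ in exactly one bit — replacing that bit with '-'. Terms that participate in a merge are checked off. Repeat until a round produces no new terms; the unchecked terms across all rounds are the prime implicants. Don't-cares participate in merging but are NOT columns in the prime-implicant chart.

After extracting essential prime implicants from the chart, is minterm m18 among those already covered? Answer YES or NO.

YES

size-2^0 implicants → 00010(✓)  00110(✓)  01011  01100(✓)  01101(✓)  01110(✓)  10000(✓)  10010(✓)  10011(✓)  10101(✓)  10111(✓)  11101(✓)  11111(✓)
size-2^1 implicants → -0010  -1101  0-110  00-10  011-0  0110-  1-101(✓)  1-111(✓)  10-11  100-0  1001-  101-1(✓)  111-1(✓)
size-2^2 implicants → 1-1-1
Unchecked terms (primes): -0010, -1101, 0-110, 00-10, 01011, 011-0, 0110-, 1-1-1, 10-11, 100-0, 1001-
Minterm coverage:
  m2 ⊆ -0010,00-10
  m6 ⊆ 0-110,00-10
  m11 ⊆ 01011 [E]
  m12 ⊆ 011-0,0110-
  m13 ⊆ -1101,0110-
  m14 ⊆ 0-110,011-0
  m16 ⊆ 100-0 [E]
  m18 ⊆ -0010,100-0,1001-
  m19 ⊆ 10-11,1001-
  m21 ⊆ 1-1-1 [E]
  m23 ⊆ 1-1-1,10-11
  m29 ⊆ -1101,1-1-1
  m31 ⊆ 1-1-1 [E]
E = {01011, 1-1-1, 100-0}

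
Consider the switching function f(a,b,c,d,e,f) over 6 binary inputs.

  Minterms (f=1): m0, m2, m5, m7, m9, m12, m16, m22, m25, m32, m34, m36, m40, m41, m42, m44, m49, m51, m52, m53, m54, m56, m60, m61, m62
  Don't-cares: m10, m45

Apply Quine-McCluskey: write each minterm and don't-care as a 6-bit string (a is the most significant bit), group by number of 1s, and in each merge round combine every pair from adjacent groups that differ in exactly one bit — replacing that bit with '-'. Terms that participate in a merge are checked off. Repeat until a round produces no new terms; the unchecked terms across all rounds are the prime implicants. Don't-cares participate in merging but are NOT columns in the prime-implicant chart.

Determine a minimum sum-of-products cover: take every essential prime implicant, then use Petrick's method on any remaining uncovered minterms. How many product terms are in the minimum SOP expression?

Round 0: 000000✓ 000010✓ 000101✓ 000111✓ 001001✓ 001010✓ 001100✓ 010000✓ 010110✓ 011001✓ 100000✓ 100010✓ 100100✓ 101000✓ 101001✓ 101010✓ 101100✓ 101101✓ 110001✓ 110011✓ 110100✓ 110101✓ 110110✓ 111000✓ 111100✓ 111101✓ 111110✓
Round 1: -00000✓ -00010✓ -01001 -01010✓ -01100 -10110 0-0000 0-1001 00-010✓ 0000-0✓ 0001-1 1-0100✓ 1-1000✓ 1-1100✓ 1-1101✓ 10-000✓ 10-010✓ 10-100✓ 100-00✓ 1000-0✓ 101-00✓ 101-01✓ 1010-0✓ 10100-✓ 10110-✓ 11-100✓ 11-101✓ 11-110✓ 110-01 1100-1 1101-0✓ 11010-✓ 111-00✓ 1111-0✓ 11110-✓
Round 2: -0-010 -000-0 1--100 1-1-00 1-110- 10--00 10-0-0 101-0- 11-1-0 11-10-
PIs = {-0-010, -000-0, -01001, -01100, -10110, 0-0000, 0-1001, 0001-1, 1--100, 1-1-00, 1-110-, 10--00, 10-0-0, 101-0-, 11-1-0, 11-10-, 110-01, 1100-1}
Coverage chart:
  m0: -000-0,0-0000
  m2: -0-010,-000-0
  m5: 0001-1 ←essential
  m7: 0001-1 ←essential
  m9: -01001,0-1001
  m12: -01100 ←essential
  m16: 0-0000 ←essential
  m22: -10110 ←essential
  m25: 0-1001 ←essential
  m32: -000-0,10--00,10-0-0
  m34: -0-010,-000-0,10-0-0
  m36: 1--100,10--00
  m40: 1-1-00,10--00,10-0-0,101-0-
  m41: -01001,101-0-
  m42: -0-010,10-0-0
  m44: -01100,1--100,1-1-00,1-110-,10--00,101-0-
  m49: 110-01,1100-1
  m51: 1100-1 ←essential
  m52: 1--100,11-1-0,11-10-
  m53: 11-10-,110-01
  m54: -10110,11-1-0
  m56: 1-1-00 ←essential
  m60: 1--100,1-1-00,1-110-,11-1-0,11-10-
  m61: 1-110-,11-10-
  m62: 11-1-0 ←essential
Essential: -01100, -10110, 0-0000, 0-1001, 0001-1, 1-1-00, 11-1-0, 1100-1
Petrick residual → -0-010, -01001, 10--00, 11-10-
Min cover (12 terms): b'd'ef' + b'cd'e'f + b'cde'f' + bc'def' + a'c'd'e'f' + a'cd'e'f + a'b'c'df + ace'f' + ab'e'f' + abdf' + abde' + abc'd'f

12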